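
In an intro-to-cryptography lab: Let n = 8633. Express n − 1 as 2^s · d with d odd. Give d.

Halving: 8632 → 4316 → 2158 → 1079; 1079 is odd.
So 8632 = 2^3 · 1079.

1079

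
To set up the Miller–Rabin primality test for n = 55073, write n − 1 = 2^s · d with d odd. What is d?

Halving: 55072 → 27536 → 13768 → 6884 → 3442 → 1721; 1721 is odd.
So 55072 = 2^5 · 1721.

1721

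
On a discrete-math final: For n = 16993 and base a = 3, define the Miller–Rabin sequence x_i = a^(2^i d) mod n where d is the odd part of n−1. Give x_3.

1

n − 1 = 16992 = 2^5 · 531, so s = 5 and d = 531.
x_0 = 3^531 mod 16993 = 14826.
x_1 = 14826^2 mod 16993 = 5821.
x_2 = 5821^2 mod 16993 = 16992.
x_3 = 16992^2 mod 16993 = 1.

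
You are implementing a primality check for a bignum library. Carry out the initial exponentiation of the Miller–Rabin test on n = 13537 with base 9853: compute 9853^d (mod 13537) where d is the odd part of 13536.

10206

n − 1 = 13536 = 2^5 · 423, so s = 5 and d = 423.
9853^423 mod 13537 = 10206.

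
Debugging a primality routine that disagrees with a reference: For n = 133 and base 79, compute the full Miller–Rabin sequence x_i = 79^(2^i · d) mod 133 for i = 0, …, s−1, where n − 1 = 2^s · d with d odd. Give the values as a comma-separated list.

50, 106

n − 1 = 132 = 2^2 · 33, so s = 2 and d = 33.
x_0 = 79^33 mod 133 = 50.
x_1 = 50^2 mod 133 = 106.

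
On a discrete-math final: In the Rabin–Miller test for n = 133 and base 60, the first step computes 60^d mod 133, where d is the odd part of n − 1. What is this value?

50

n − 1 = 132 = 2^2 · 33, so s = 2 and d = 33.
60^33 mod 133 = 50.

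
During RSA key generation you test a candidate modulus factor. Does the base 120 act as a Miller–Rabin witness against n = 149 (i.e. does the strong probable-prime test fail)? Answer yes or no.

n − 1 = 148 = 2^2 · 37, so s = 2 and d = 37.
Repeated squaring mod 149: 120^1 ≡ 120, 120^2 ≡ 96, 120^4 ≡ 127, 120^8 ≡ 37, 120^16 ≡ 28, 120^32 ≡ 39.
37 = 32 + 4 + 1, so 120^37 ≡ 39·127·120 ≡ 148 (mod 149).
x_0 = 120^37 mod 149 = 148.
x_0 = 148 ≡ −1, so 120 is not a witness.

no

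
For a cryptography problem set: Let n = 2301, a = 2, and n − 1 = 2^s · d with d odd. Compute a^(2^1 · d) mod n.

n − 1 = 2300 = 2^2 · 575, so s = 2 and d = 575.
Repeated squaring mod 2301: 2^1 ≡ 2, 2^2 ≡ 4, 2^4 ≡ 16, 2^8 ≡ 256, 2^16 ≡ 1108, 2^32 ≡ 1231, 2^64 ≡ 1303, 2^128 ≡ 1972, 2^256 ≡ 94, 2^512 ≡ 1933.
575 = 512 + 32 + 16 + 8 + 4 + 2 + 1, so 2^575 ≡ 1933·1231·1108·256·16·4·2 ≡ 1853 (mod 2301).
x_0 = 1853.
x_1 = 1853^2 mod 2301 = 517.

517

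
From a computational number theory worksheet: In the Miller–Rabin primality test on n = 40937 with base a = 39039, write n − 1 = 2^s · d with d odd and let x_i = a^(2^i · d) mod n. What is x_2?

n − 1 = 40936 = 2^3 · 5117, so s = 3 and d = 5117.
x_0 = 39039^5117 mod 40937 = 19214.
x_1 = 19214^2 mod 40937 = 7930.
x_2 = 7930^2 mod 40937 = 5668.

5668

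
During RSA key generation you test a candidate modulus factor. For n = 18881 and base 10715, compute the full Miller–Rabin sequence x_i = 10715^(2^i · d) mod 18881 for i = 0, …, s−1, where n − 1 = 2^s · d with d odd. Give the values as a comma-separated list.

18806, 5625, 14950, 8103, 9372, 18853

n − 1 = 18880 = 2^6 · 295, so s = 6 and d = 295.
x_0 = 10715^295 mod 18881 = 18806.
x_1 = 18806^2 mod 18881 = 5625.
x_2 = 5625^2 mod 18881 = 14950.
x_3 = 14950^2 mod 18881 = 8103.
x_4 = 8103^2 mod 18881 = 9372.
x_5 = 9372^2 mod 18881 = 18853.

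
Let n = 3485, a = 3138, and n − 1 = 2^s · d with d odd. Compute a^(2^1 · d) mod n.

2099

n − 1 = 3484 = 2^2 · 871, so s = 2 and d = 871.
By repeated squaring, 3138^871 ≡ 362 (mod 3485).
x_0 = 362.
x_1 = 362^2 mod 3485 = 2099.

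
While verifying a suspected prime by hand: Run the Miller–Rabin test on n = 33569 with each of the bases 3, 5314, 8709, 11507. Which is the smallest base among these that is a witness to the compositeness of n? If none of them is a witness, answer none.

n − 1 = 33568 = 2^5 · 1049, so s = 5 and d = 1049.
Base 3: x_0 = 3^1049 mod 33569 = 18449. x_0 is neither 1 nor 33568, so continue squaring. x_1 = 18449^2 mod 33569 = 9510. x_2 = 9510^2 mod 33569 = 5214. x_3 = 5214^2 mod 33569 = 28475. x_4 = 28475^2 mod 33569 = 33568. x_4 ≡ −1, so 3 is not a witness.
Base 5314: x_0 = 5314^1049 mod 33569 = 14290. x_0 is neither 1 nor 33568, so continue squaring. x_1 = 14290^2 mod 33569 = 3873. x_2 = 3873^2 mod 33569 = 28355. x_3 = 28355^2 mod 33569 = 28475. x_4 = 28475^2 mod 33569 = 33568. x_4 ≡ −1, so 5314 is not a witness.
Base 8709: x_0 = 8709^1049 mod 33569 = 10111. x_0 is neither 1 nor 33568, so continue squaring. x_1 = 10111^2 mod 33569 = 14716. x_2 = 14716^2 mod 33569 = 7037. x_3 = 7037^2 mod 33569 = 5094. x_4 = 5094^2 mod 33569 = 33568. x_4 ≡ −1, so 8709 is not a witness.
Base 11507: x_0 = 11507^1049 mod 33569 = 26532. x_0 is neither 1 nor 33568, so continue squaring. x_1 = 26532^2 mod 33569 = 5094. x_2 = 5094^2 mod 33569 = 33568. x_2 ≡ −1, so 11507 is not a witness.
No listed base is a witness for 33569.

none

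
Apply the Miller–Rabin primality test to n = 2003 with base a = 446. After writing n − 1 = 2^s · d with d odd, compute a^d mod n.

n − 1 = 2002 = 2^1 · 1001, so s = 1 and d = 1001.
446^1001 mod 2003 = 2002.

2002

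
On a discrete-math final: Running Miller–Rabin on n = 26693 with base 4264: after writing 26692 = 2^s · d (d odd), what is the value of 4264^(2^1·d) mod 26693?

n − 1 = 26692 = 2^2 · 6673, so s = 2 and d = 6673.
x_0 = 4264^6673 mod 26693 = 16062.
x_1 = 16062^2 mod 26693 = 26692.

26692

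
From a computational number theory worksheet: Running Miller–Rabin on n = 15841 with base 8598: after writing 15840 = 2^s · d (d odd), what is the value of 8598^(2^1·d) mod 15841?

n − 1 = 15840 = 2^5 · 495, so s = 5 and d = 495.
x_0 = 8598^495 mod 15841 = 2262.
x_1 = 2262^2 mod 15841 = 1.

1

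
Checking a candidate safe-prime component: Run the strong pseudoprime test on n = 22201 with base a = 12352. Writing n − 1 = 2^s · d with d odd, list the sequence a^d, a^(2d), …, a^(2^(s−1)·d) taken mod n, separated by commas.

6600, 1638, 18924

n − 1 = 22200 = 2^3 · 2775, so s = 3 and d = 2775.
x_0 = 12352^2775 mod 22201 = 6600.
x_1 = 6600^2 mod 22201 = 1638.
x_2 = 1638^2 mod 22201 = 18924.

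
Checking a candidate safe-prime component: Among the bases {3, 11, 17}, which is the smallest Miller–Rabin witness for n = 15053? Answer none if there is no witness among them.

n − 1 = 15052 = 2^2 · 3763, so s = 2 and d = 3763.
Base 3: x_0 = 3^3763 mod 15053 = 9254. x_0 is neither 1 nor 15052, so continue squaring. x_1 = 9254^2 mod 15053 = 15052. x_1 ≡ −1, so 3 is not a witness.
Base 11: x_0 = 11^3763 mod 15053 = 15052. x_0 = 15052 ≡ −1, so 11 is not a witness.
Base 17: x_0 = 17^3763 mod 15053 = 15052. x_0 = 15052 ≡ −1, so 17 is not a witness.
No listed base is a witness for 15053.

none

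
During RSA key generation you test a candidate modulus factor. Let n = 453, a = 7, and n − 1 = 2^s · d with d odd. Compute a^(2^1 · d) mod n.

295

n − 1 = 452 = 2^2 · 113, so s = 2 and d = 113.
Repeated squaring mod 453: 7^1 ≡ 7, 7^2 ≡ 49, 7^4 ≡ 136, 7^8 ≡ 376, 7^16 ≡ 40, 7^32 ≡ 241, 7^64 ≡ 97.
113 = 64 + 32 + 16 + 1, so 7^113 ≡ 97·241·40·7 ≡ 163 (mod 453).
x_0 = 163.
x_1 = 163^2 mod 453 = 295.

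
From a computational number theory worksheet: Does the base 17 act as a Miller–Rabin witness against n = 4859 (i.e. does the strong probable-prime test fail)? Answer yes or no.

n − 1 = 4858 = 2^1 · 2429, so s = 1 and d = 2429.
By repeated squaring, 17^2429 ≡ 952 (mod 4859).
x_0 = 17^2429 mod 4859 = 952.
x_0 ∉ {1, 4858} and s = 1, so 17 is a Miller–Rabin witness and 4859 is composite.

yes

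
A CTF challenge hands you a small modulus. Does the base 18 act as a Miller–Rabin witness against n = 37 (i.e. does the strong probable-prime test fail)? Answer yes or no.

n − 1 = 36 = 2^2 · 9, so s = 2 and d = 9.
x_0 = 18^9 mod 37 = 31.
x_0 is neither 1 nor 36, so continue squaring.
x_1 = 31^2 mod 37 = 36.
x_1 ≡ −1, so 18 is not a witness.

no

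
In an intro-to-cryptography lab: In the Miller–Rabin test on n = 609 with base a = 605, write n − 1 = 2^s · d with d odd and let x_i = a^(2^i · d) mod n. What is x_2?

529

n − 1 = 608 = 2^5 · 19, so s = 5 and d = 19.
By repeated squaring, 605^19 ≡ 542 (mod 609).
x_0 = 542.
x_1 = 542^2 mod 609 = 226.
x_2 = 226^2 mod 609 = 529.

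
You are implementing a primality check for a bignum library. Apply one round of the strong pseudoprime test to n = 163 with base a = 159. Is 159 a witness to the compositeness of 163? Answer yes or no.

no

n − 1 = 162 = 2^1 · 81, so s = 1 and d = 81.
Repeated squaring mod 163: 159^1 ≡ 159, 159^2 ≡ 16, 159^4 ≡ 93, 159^8 ≡ 10, 159^16 ≡ 100, 159^32 ≡ 57, 159^64 ≡ 152.
81 = 64 + 16 + 1, so 159^81 ≡ 152·100·159 ≡ 162 (mod 163).
x_0 = 159^81 mod 163 = 162.
x_0 = 162 ≡ −1, so 159 is not a witness.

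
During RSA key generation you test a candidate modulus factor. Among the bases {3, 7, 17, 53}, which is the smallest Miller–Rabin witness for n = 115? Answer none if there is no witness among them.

n − 1 = 114 = 2^1 · 57, so s = 1 and d = 57.
Base 3: x_0 = 3^57 mod 115 = 78. x_0 ∉ {1, 114} and s = 1, so 3 is a Miller–Rabin witness and 115 is composite.
Base 7: x_0 = 7^57 mod 115 = 112. x_0 ∉ {1, 114} and s = 1, so 7 is a Miller–Rabin witness and 115 is composite.
Base 17: x_0 = 17^57 mod 115 = 102. x_0 ∉ {1, 114} and s = 1, so 17 is a Miller–Rabin witness and 115 is composite.
Base 53: x_0 = 53^57 mod 115 = 43. x_0 ∉ {1, 114} and s = 1, so 53 is a Miller–Rabin witness and 115 is composite.
The smallest witness among the given bases is 3.

3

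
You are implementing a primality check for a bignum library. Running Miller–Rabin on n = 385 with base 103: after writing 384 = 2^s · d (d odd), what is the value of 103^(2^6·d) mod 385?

n − 1 = 384 = 2^7 · 3, so s = 7 and d = 3.
x_0 = 103^3 mod 385 = 97.
x_1 = 97^2 mod 385 = 169.
x_2 = 169^2 mod 385 = 71.
x_3 = 71^2 mod 385 = 36.
x_4 = 36^2 mod 385 = 141.
x_5 = 141^2 mod 385 = 246.
x_6 = 246^2 mod 385 = 71.

71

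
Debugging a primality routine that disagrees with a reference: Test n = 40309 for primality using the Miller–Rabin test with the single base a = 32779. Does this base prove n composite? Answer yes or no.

yes

n − 1 = 40308 = 2^2 · 10077, so s = 2 and d = 10077.
By repeated squaring, 32779^10077 ≡ 36976 (mod 40309).
x_0 = 32779^10077 mod 40309 = 36976.
x_0 is neither 1 nor 40308, so continue squaring.
x_1 = 36976^2 mod 40309 = 23914.
Reached i = s−1 = 1 without hitting −1: 32779 is a Miller–Rabin witness and 40309 is composite.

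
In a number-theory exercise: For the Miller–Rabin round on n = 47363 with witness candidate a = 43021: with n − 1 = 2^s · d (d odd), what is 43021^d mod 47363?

n − 1 = 47362 = 2^1 · 23681, so s = 1 and d = 23681.
43021^23681 mod 47363 = 1.

1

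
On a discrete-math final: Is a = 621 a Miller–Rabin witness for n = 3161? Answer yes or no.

n − 1 = 3160 = 2^3 · 395, so s = 3 and d = 395.
x_0 = 621^395 mod 3161 = 2540.
x_0 is neither 1 nor 3160, so continue squaring.
x_1 = 2540^2 mod 3161 = 3160.
x_1 ≡ −1, so 621 is not a witness.

no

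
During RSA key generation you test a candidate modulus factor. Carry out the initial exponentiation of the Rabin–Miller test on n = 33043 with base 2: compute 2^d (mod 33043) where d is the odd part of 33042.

30441

n − 1 = 33042 = 2^1 · 16521, so s = 1 and d = 16521.
Repeated squaring mod 33043: 2^1 ≡ 2, 2^2 ≡ 4, 2^4 ≡ 16, 2^8 ≡ 256, 2^16 ≡ 32493, 2^32 ≡ 5113, 2^64 ≡ 5756, 2^128 ≡ 22450, 2^256 ≡ 30664, 2^512 ≡ 9288, 2^1024 ≡ 24714, 2^2048 ≡ 14984, 2^4096 ≡ 26114, 2^8192 ≡ 32605, 2^16384 ≡ 26629.
16521 = 16384 + 128 + 8 + 1, so 2^16521 ≡ 26629·22450·256·2 ≡ 30441 (mod 33043).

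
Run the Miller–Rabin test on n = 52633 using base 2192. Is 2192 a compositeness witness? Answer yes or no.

no

n − 1 = 52632 = 2^3 · 6579, so s = 3 and d = 6579.
x_0 = 2192^6579 mod 52633 = 1.
x_0 = 1, so 2192 is not a witness.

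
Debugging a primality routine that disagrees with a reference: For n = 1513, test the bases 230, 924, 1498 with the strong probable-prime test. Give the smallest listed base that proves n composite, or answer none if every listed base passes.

924

n − 1 = 1512 = 2^3 · 189, so s = 3 and d = 189.
Base 230: x_0 = 230^189 mod 1513 = 1283. x_0 is neither 1 nor 1512, so continue squaring. x_1 = 1283^2 mod 1513 = 1458. x_2 = 1458^2 mod 1513 = 1512. x_2 ≡ −1, so 230 is not a witness.
Base 924: x_0 = 924^189 mod 1513 = 1013. x_0 is neither 1 nor 1512, so continue squaring. x_1 = 1013^2 mod 1513 = 355. x_2 = 355^2 mod 1513 = 446. Reached i = s−1 = 2 without hitting −1: 924 is a Miller–Rabin witness and 1513 is composite.
Base 1498: x_0 = 1498^189 mod 1513 = 831. x_0 is neither 1 nor 1512, so continue squaring. x_1 = 831^2 mod 1513 = 633. x_2 = 633^2 mod 1513 = 1257. Reached i = s−1 = 2 without hitting −1: 1498 is a Miller–Rabin witness and 1513 is composite.
The smallest witness among the given bases is 924.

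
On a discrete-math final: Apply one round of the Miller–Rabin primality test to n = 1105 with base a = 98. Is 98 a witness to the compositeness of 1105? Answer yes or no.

n − 1 = 1104 = 2^4 · 69, so s = 4 and d = 69.
Repeated squaring mod 1105: 98^1 ≡ 98, 98^2 ≡ 764, 98^4 ≡ 256, 98^8 ≡ 341, 98^16 ≡ 256, 98^32 ≡ 341, 98^64 ≡ 256.
69 = 64 + 4 + 1, so 98^69 ≡ 256·256·98 ≡ 268 (mod 1105).
x_0 = 98^69 mod 1105 = 268.
x_0 is neither 1 nor 1104, so continue squaring.
x_1 = 268^2 mod 1105 = 1104.
x_1 ≡ −1, so 98 is not a witness.

no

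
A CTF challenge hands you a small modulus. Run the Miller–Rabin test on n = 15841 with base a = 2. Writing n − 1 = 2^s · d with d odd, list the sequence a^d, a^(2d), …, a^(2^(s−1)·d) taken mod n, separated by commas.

n − 1 = 15840 = 2^5 · 495, so s = 5 and d = 495.
x_0 = 2^495 mod 15841 = 1.
x_1 = 1^2 mod 15841 = 1.
x_2 = 1^2 mod 15841 = 1.
x_3 = 1^2 mod 15841 = 1.
x_4 = 1^2 mod 15841 = 1.

1, 1, 1, 1, 1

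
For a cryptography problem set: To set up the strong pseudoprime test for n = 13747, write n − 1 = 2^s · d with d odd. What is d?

Halving: 13746 → 6873; 6873 is odd.
So 13746 = 2^1 · 6873.

6873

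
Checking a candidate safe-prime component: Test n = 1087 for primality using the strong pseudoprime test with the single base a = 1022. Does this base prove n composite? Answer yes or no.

no

n − 1 = 1086 = 2^1 · 543, so s = 1 and d = 543.
x_0 = 1022^543 mod 1087 = 1086.
x_0 = 1086 ≡ −1, so 1022 is not a witness.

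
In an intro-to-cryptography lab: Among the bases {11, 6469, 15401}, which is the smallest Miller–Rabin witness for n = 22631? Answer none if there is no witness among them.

11

n − 1 = 22630 = 2^1 · 11315, so s = 1 and d = 11315.
Base 11: x_0 = 11^11315 mod 22631 = 10054. x_0 ∉ {1, 22630} and s = 1, so 11 is a Miller–Rabin witness and 22631 is composite.
Base 6469: x_0 = 6469^11315 mod 22631 = 11894. x_0 ∉ {1, 22630} and s = 1, so 6469 is a Miller–Rabin witness and 22631 is composite.
Base 15401: x_0 = 15401^11315 mod 22631 = 2297. x_0 ∉ {1, 22630} and s = 1, so 15401 is a Miller–Rabin witness and 22631 is composite.
The smallest witness among the given bases is 11.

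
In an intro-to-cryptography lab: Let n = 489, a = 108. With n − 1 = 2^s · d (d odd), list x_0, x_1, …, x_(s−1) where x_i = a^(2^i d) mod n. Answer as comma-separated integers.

399, 276, 381

n − 1 = 488 = 2^3 · 61, so s = 3 and d = 61.
x_0 = 108^61 mod 489 = 399.
x_1 = 399^2 mod 489 = 276.
x_2 = 276^2 mod 489 = 381.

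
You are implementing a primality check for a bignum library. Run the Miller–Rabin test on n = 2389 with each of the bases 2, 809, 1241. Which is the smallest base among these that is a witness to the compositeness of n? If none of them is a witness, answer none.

none

n − 1 = 2388 = 2^2 · 597, so s = 2 and d = 597.
Base 2: x_0 = 2^597 mod 2389 = 2104. x_0 is neither 1 nor 2388, so continue squaring. x_1 = 2104^2 mod 2389 = 2388. x_1 ≡ −1, so 2 is not a witness.
Base 809: x_0 = 809^597 mod 2389 = 2388. x_0 = 2388 ≡ −1, so 809 is not a witness.
Base 1241: x_0 = 1241^597 mod 2389 = 285. x_0 is neither 1 nor 2388, so continue squaring. x_1 = 285^2 mod 2389 = 2388. x_1 ≡ −1, so 1241 is not a witness.
No listed base is a witness for 2389.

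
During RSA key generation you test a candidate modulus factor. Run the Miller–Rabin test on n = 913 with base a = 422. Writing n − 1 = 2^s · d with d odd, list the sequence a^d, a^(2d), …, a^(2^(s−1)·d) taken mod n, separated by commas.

n − 1 = 912 = 2^4 · 57, so s = 4 and d = 57.
x_0 = 422^57 mod 913 = 632.
x_1 = 632^2 mod 913 = 443.
x_2 = 443^2 mod 913 = 867.
x_3 = 867^2 mod 913 = 290.

632, 443, 867, 290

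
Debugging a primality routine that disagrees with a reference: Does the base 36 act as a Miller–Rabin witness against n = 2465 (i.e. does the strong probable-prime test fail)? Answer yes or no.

n − 1 = 2464 = 2^5 · 77, so s = 5 and d = 77.
Repeated squaring mod 2465: 36^1 ≡ 36, 36^2 ≡ 1296, 36^4 ≡ 951, 36^8 ≡ 2211, 36^16 ≡ 426, 36^32 ≡ 1531, 36^64 ≡ 2211.
77 = 64 + 8 + 4 + 1, so 36^77 ≡ 2211·2211·951·36 ≡ 1596 (mod 2465).
x_0 = 36^77 mod 2465 = 1596.
x_0 is neither 1 nor 2464, so continue squaring.
x_1 = 1596^2 mod 2465 = 871.
x_2 = 871^2 mod 2465 = 1886.
x_3 = 1886^2 mod 2465 = 1.
x_3 = 1 but x_2 ≠ ±1, a nontrivial square root of 1 — 36 is a witness and 2465 is composite.

yes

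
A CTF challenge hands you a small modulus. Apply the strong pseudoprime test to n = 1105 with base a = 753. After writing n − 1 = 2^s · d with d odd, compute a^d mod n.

558

n − 1 = 1104 = 2^4 · 69, so s = 4 and d = 69.
753^69 mod 1105 = 558.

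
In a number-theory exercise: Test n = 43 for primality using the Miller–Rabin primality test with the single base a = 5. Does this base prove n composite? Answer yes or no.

n − 1 = 42 = 2^1 · 21, so s = 1 and d = 21.
x_0 = 5^21 mod 43 = 42.
x_0 = 42 ≡ −1, so 5 is not a witness.

no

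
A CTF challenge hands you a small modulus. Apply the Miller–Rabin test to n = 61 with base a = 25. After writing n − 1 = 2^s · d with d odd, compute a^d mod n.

n − 1 = 60 = 2^2 · 15, so s = 2 and d = 15.
25^15 mod 61 = 1.

1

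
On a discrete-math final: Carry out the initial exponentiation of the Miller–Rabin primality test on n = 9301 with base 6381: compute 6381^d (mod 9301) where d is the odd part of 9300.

6487

n − 1 = 9300 = 2^2 · 2325, so s = 2 and d = 2325.
6381^2325 mod 9301 = 6487.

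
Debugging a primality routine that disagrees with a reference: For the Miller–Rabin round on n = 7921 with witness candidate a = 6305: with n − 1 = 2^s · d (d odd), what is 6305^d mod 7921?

n − 1 = 7920 = 2^4 · 495, so s = 4 and d = 495.
6305^495 mod 7921 = 6534.

6534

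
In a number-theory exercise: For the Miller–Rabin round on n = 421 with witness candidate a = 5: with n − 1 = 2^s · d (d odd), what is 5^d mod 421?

420

n − 1 = 420 = 2^2 · 105, so s = 2 and d = 105.
Repeated squaring mod 421: 5^1 ≡ 5, 5^2 ≡ 25, 5^4 ≡ 204, 5^8 ≡ 358, 5^16 ≡ 180, 5^32 ≡ 404, 5^64 ≡ 289.
105 = 64 + 32 + 8 + 1, so 5^105 ≡ 289·404·358·5 ≡ 420 (mod 421).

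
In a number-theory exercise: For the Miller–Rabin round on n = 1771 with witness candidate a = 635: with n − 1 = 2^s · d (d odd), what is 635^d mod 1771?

n − 1 = 1770 = 2^1 · 885, so s = 1 and d = 885.
Repeated squaring mod 1771: 635^1 ≡ 635, 635^2 ≡ 1208, 635^4 ≡ 1731, 635^8 ≡ 1600, 635^16 ≡ 905, 635^32 ≡ 823, 635^64 ≡ 807, 635^128 ≡ 1292, 635^256 ≡ 982, 635^512 ≡ 900.
885 = 512 + 256 + 64 + 32 + 16 + 4 + 1, so 635^885 ≡ 900·982·807·823·905·1731·635 ≡ 153 (mod 1771).

153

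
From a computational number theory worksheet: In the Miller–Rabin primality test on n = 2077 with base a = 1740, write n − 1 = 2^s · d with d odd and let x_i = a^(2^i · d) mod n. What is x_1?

n − 1 = 2076 = 2^2 · 519, so s = 2 and d = 519.
x_0 = 1740^519 mod 2077 = 349.
x_1 = 349^2 mod 2077 = 1335.

1335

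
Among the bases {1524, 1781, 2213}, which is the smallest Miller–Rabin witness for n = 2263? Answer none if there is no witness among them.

n − 1 = 2262 = 2^1 · 1131, so s = 1 and d = 1131.
Base 1524: x_0 = 1524^1131 mod 2263 = 1. x_0 = 1, so 1524 is not a witness.
Base 1781: x_0 = 1781^1131 mod 2263 = 1589. x_0 ∉ {1, 2262} and s = 1, so 1781 is a Miller–Rabin witness and 2263 is composite.
Base 2213: x_0 = 2213^1131 mod 2263 = 1238. x_0 ∉ {1, 2262} and s = 1, so 2213 is a Miller–Rabin witness and 2263 is composite.
The smallest witness among the given bases is 1781.

1781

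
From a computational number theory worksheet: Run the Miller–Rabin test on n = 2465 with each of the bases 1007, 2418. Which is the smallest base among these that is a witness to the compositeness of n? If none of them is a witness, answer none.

none

n − 1 = 2464 = 2^5 · 77, so s = 5 and d = 77.
Base 1007: x_0 = 1007^77 mod 2465 = 1177. x_0 is neither 1 nor 2464, so continue squaring. x_1 = 1177^2 mod 2465 = 2464. x_1 ≡ −1, so 1007 is not a witness.
Base 2418: x_0 = 2418^77 mod 2465 = 2163. x_0 is neither 1 nor 2464, so continue squaring. x_1 = 2163^2 mod 2465 = 2464. x_1 ≡ −1, so 2418 is not a witness.
No listed base is a witness for 2465.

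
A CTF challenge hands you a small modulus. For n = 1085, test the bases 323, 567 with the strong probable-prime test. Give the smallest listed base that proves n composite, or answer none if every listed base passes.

n − 1 = 1084 = 2^2 · 271, so s = 2 and d = 271.
Base 323: x_0 = 323^271 mod 1085 = 757. x_0 is neither 1 nor 1084, so continue squaring. x_1 = 757^2 mod 1085 = 169. Reached i = s−1 = 1 without hitting −1: 323 is a Miller–Rabin witness and 1085 is composite.
Base 567: x_0 = 567^271 mod 1085 = 133. x_0 is neither 1 nor 1084, so continue squaring. x_1 = 133^2 mod 1085 = 329. Reached i = s−1 = 1 without hitting −1: 567 is a Miller–Rabin witness and 1085 is composite.
The smallest witness among the given bases is 323.

323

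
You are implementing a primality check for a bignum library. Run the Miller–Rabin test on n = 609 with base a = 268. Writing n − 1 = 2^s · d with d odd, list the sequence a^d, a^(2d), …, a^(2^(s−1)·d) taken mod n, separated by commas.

16, 256, 373, 277, 604

n − 1 = 608 = 2^5 · 19, so s = 5 and d = 19.
x_0 = 268^19 mod 609 = 16.
x_1 = 16^2 mod 609 = 256.
x_2 = 256^2 mod 609 = 373.
x_3 = 373^2 mod 609 = 277.
x_4 = 277^2 mod 609 = 604.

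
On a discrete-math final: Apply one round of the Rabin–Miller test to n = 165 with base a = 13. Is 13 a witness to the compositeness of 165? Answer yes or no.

n − 1 = 164 = 2^2 · 41, so s = 2 and d = 41.
x_0 = 13^41 mod 165 = 13.
x_0 is neither 1 nor 164, so continue squaring.
x_1 = 13^2 mod 165 = 4.
Reached i = s−1 = 1 without hitting −1: 13 is a Miller–Rabin witness and 165 is composite.

yes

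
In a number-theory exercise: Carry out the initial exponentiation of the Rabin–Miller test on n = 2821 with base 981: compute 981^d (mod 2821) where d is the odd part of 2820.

2605

n − 1 = 2820 = 2^2 · 705, so s = 2 and d = 705.
Repeated squaring mod 2821: 981^1 ≡ 981, 981^2 ≡ 400, 981^4 ≡ 2024, 981^8 ≡ 484, 981^16 ≡ 113, 981^32 ≡ 1485, 981^64 ≡ 2024, 981^128 ≡ 484, 981^256 ≡ 113, 981^512 ≡ 1485.
705 = 512 + 128 + 64 + 1, so 981^705 ≡ 1485·484·2024·981 ≡ 2605 (mod 2821).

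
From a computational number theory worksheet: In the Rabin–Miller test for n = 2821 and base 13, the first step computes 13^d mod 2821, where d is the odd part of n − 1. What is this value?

650

n − 1 = 2820 = 2^2 · 705, so s = 2 and d = 705.
Repeated squaring mod 2821: 13^1 ≡ 13, 13^2 ≡ 169, 13^4 ≡ 351, 13^8 ≡ 1898, 13^16 ≡ 2808, 13^32 ≡ 169, 13^64 ≡ 351, 13^128 ≡ 1898, 13^256 ≡ 2808, 13^512 ≡ 169.
705 = 512 + 128 + 64 + 1, so 13^705 ≡ 169·1898·351·13 ≡ 650 (mod 2821).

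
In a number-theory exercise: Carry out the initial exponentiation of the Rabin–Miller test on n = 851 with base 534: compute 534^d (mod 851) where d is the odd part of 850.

293

n − 1 = 850 = 2^1 · 425, so s = 1 and d = 425.
534^425 mod 851 = 293.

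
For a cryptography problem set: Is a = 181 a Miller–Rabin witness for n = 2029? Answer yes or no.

no

n − 1 = 2028 = 2^2 · 507, so s = 2 and d = 507.
Repeated squaring mod 2029: 181^1 ≡ 181, 181^2 ≡ 297, 181^4 ≡ 962, 181^8 ≡ 220, 181^16 ≡ 1733, 181^32 ≡ 369, 181^64 ≡ 218, 181^128 ≡ 857, 181^256 ≡ 1980.
507 = 256 + 128 + 64 + 32 + 16 + 8 + 2 + 1, so 181^507 ≡ 1980·857·218·369·1733·220·297·181 ≡ 2028 (mod 2029).
x_0 = 181^507 mod 2029 = 2028.
x_0 = 2028 ≡ −1, so 181 is not a witness.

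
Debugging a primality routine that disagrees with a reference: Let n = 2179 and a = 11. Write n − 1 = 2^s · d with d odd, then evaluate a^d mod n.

n − 1 = 2178 = 2^1 · 1089, so s = 1 and d = 1089.
Repeated squaring mod 2179: 11^1 ≡ 11, 11^2 ≡ 121, 11^4 ≡ 1567, 11^8 ≡ 1935, 11^16 ≡ 703, 11^32 ≡ 1755, 11^64 ≡ 1098, 11^128 ≡ 617, 11^256 ≡ 1543, 11^512 ≡ 1381, 11^1024 ≡ 536.
1089 = 1024 + 64 + 1, so 11^1089 ≡ 536·1098·11 ≡ 2178 (mod 2179).

2178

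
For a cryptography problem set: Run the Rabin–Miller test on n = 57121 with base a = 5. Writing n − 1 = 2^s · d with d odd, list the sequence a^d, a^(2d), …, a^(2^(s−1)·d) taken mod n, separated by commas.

n − 1 = 57120 = 2^5 · 1785, so s = 5 and d = 1785.
x_0 = 5^1785 mod 57121 = 14580.
x_1 = 14580^2 mod 57121 = 29159.
x_2 = 29159^2 mod 57121 = 1196.
x_3 = 1196^2 mod 57121 = 2391.
x_4 = 2391^2 mod 57121 = 4781.

14580, 29159, 1196, 2391, 4781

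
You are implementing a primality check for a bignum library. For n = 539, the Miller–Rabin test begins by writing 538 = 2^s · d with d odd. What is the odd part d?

269

Halving: 538 → 269; 269 is odd.
So 538 = 2^1 · 269.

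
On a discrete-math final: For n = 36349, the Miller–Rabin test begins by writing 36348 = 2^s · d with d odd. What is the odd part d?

9087

Halving: 36348 → 18174 → 9087; 9087 is odd.
So 36348 = 2^2 · 9087.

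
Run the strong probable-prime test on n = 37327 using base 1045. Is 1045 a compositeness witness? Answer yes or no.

n − 1 = 37326 = 2^1 · 18663, so s = 1 and d = 18663.
Repeated squaring mod 37327: 1045^1 ≡ 1045, 1045^2 ≡ 9542, 1045^4 ≡ 9211, 1045^8 ≡ 35577, 1045^16 ≡ 1686, 1045^32 ≡ 5744, 1045^64 ≡ 33795, 1045^128 ≡ 7806, 1045^256 ≡ 15972, 1045^512 ≡ 12066, 1045^1024 ≡ 13056, 1045^2048 ≡ 24054, 1045^4096 ≡ 26416, 1045^8192 ≡ 14118, 1045^16384 ≡ 29071.
18663 = 16384 + 2048 + 128 + 64 + 32 + 4 + 2 + 1, so 1045^18663 ≡ 29071·24054·7806·33795·5744·9211·9542·1045 ≡ 29019 (mod 37327).
x_0 = 1045^18663 mod 37327 = 29019.
x_0 ∉ {1, 37326} and s = 1, so 1045 is a Miller–Rabin witness and 37327 is composite.

yes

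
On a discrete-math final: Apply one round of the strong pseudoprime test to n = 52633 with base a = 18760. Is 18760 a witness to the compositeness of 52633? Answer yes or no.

yes

n − 1 = 52632 = 2^3 · 6579, so s = 3 and d = 6579.
x_0 = 18760^6579 mod 52633 = 33579.
x_0 is neither 1 nor 52632, so continue squaring.
x_1 = 33579^2 mod 52633 = 45115.
x_2 = 45115^2 mod 52633 = 45115.
Reached i = s−1 = 2 without hitting −1: 18760 is a Miller–Rabin witness and 52633 is composite.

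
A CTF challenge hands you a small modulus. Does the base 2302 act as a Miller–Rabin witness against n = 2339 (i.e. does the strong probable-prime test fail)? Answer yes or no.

no

n − 1 = 2338 = 2^1 · 1169, so s = 1 and d = 1169.
x_0 = 2302^1169 mod 2339 = 1.
x_0 = 1, so 2302 is not a witness.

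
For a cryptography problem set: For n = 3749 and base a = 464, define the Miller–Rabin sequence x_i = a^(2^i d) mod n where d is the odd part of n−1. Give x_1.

716

n − 1 = 3748 = 2^2 · 937, so s = 2 and d = 937.
x_0 = 464^937 mod 3749 = 660.
x_1 = 660^2 mod 3749 = 716.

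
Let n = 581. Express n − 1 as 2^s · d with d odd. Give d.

Halving: 580 → 290 → 145; 145 is odd.
So 580 = 2^2 · 145.

145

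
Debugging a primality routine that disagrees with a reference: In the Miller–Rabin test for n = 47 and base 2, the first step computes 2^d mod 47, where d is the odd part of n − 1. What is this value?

1

n − 1 = 46 = 2^1 · 23, so s = 1 and d = 23.
Repeated squaring mod 47: 2^1 ≡ 2, 2^2 ≡ 4, 2^4 ≡ 16, 2^8 ≡ 21, 2^16 ≡ 18.
23 = 16 + 4 + 2 + 1, so 2^23 ≡ 18·16·4·2 ≡ 1 (mod 47).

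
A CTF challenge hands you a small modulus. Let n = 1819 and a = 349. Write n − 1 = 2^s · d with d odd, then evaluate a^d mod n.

1334

n − 1 = 1818 = 2^1 · 909, so s = 1 and d = 909.
Repeated squaring mod 1819: 349^1 ≡ 349, 349^2 ≡ 1747, 349^4 ≡ 1546, 349^8 ≡ 1769, 349^16 ≡ 681, 349^32 ≡ 1735, 349^64 ≡ 1599, 349^128 ≡ 1106, 349^256 ≡ 868, 349^512 ≡ 358.
909 = 512 + 256 + 128 + 8 + 4 + 1, so 349^909 ≡ 358·868·1106·1769·1546·349 ≡ 1334 (mod 1819).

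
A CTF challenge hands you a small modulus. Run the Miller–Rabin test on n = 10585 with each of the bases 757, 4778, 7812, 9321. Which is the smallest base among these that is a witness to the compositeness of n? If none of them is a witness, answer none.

n − 1 = 10584 = 2^3 · 1323, so s = 3 and d = 1323.
Base 757: x_0 = 757^1323 mod 10585 = 1433. x_0 is neither 1 nor 10584, so continue squaring. x_1 = 1433^2 mod 10585 = 10584. x_1 ≡ −1, so 757 is not a witness.
Base 4778: x_0 = 4778^1323 mod 10585 = 5132. x_0 is neither 1 nor 10584, so continue squaring. x_1 = 5132^2 mod 10585 = 1944. x_2 = 1944^2 mod 10585 = 291. Reached i = s−1 = 2 without hitting −1: 4778 is a Miller–Rabin witness and 10585 is composite.
Base 7812: x_0 = 7812^1323 mod 10585 = 7958. x_0 is neither 1 nor 10584, so continue squaring. x_1 = 7958^2 mod 10585 = 10294. x_2 = 10294^2 mod 10585 = 1. x_2 = 1 but x_1 ≠ ±1, a nontrivial square root of 1 — 7812 is a witness and 10585 is composite.
Base 9321: x_0 = 9321^1323 mod 10585 = 46. x_0 is neither 1 nor 10584, so continue squaring. x_1 = 46^2 mod 10585 = 2116. x_2 = 2116^2 mod 10585 = 1. x_2 = 1 but x_1 ≠ ±1, a nontrivial square root of 1 — 9321 is a witness and 10585 is composite.
The smallest witness among the given bases is 4778.

4778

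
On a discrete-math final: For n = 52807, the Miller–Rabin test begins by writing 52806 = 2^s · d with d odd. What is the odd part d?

Halving: 52806 → 26403; 26403 is odd.
So 52806 = 2^1 · 26403.

26403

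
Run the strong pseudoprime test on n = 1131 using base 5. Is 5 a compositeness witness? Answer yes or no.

n − 1 = 1130 = 2^1 · 565, so s = 1 and d = 565.
x_0 = 5^565 mod 1131 = 863.
x_0 ∉ {1, 1130} and s = 1, so 5 is a Miller–Rabin witness and 1131 is composite.

yes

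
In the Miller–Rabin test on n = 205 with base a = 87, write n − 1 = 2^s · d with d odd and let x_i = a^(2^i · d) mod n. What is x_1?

n − 1 = 204 = 2^2 · 51, so s = 2 and d = 51.
By repeated squaring, 87^51 ≡ 118 (mod 205).
x_0 = 118.
x_1 = 118^2 mod 205 = 189.

189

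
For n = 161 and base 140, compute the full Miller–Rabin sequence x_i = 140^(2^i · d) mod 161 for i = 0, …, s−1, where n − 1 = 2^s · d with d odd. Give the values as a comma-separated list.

147, 35, 98, 105, 77

n − 1 = 160 = 2^5 · 5, so s = 5 and d = 5.
x_0 = 140^5 mod 161 = 147.
x_1 = 147^2 mod 161 = 35.
x_2 = 35^2 mod 161 = 98.
x_3 = 98^2 mod 161 = 105.
x_4 = 105^2 mod 161 = 77.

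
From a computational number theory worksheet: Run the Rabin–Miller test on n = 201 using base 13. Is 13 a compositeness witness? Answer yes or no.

yes

n − 1 = 200 = 2^3 · 25, so s = 3 and d = 25.
x_0 = 13^25 mod 201 = 85.
x_0 is neither 1 nor 200, so continue squaring.
x_1 = 85^2 mod 201 = 190.
x_2 = 190^2 mod 201 = 121.
Reached i = s−1 = 2 without hitting −1: 13 is a Miller–Rabin witness and 201 is composite.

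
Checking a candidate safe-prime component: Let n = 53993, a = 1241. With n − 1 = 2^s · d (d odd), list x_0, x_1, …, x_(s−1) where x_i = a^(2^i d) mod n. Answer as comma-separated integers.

n − 1 = 53992 = 2^3 · 6749, so s = 3 and d = 6749.
x_0 = 1241^6749 mod 53993 = 1.
x_1 = 1^2 mod 53993 = 1.
x_2 = 1^2 mod 53993 = 1.

1, 1, 1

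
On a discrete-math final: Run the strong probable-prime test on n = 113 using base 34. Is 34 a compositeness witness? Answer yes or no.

n − 1 = 112 = 2^4 · 7, so s = 4 and d = 7.
x_0 = 34^7 mod 113 = 40.
x_0 is neither 1 nor 112, so continue squaring.
x_1 = 40^2 mod 113 = 18.
x_2 = 18^2 mod 113 = 98.
x_3 = 98^2 mod 113 = 112.
x_3 ≡ −1, so 34 is not a witness.

no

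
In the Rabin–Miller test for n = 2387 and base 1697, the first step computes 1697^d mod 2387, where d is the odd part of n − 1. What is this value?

n − 1 = 2386 = 2^1 · 1193, so s = 1 and d = 1193.
1697^1193 mod 2387 = 852.

852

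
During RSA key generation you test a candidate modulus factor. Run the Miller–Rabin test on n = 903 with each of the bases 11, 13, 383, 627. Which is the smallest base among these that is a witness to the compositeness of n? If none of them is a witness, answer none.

11

n − 1 = 902 = 2^1 · 451, so s = 1 and d = 451.
Base 11: x_0 = 11^451 mod 903 = 557. x_0 ∉ {1, 902} and s = 1, so 11 is a Miller–Rabin witness and 903 is composite.
Base 13: x_0 = 13^451 mod 903 = 832. x_0 ∉ {1, 902} and s = 1, so 13 is a Miller–Rabin witness and 903 is composite.
Base 383: x_0 = 383^451 mod 903 = 194. x_0 ∉ {1, 902} and s = 1, so 383 is a Miller–Rabin witness and 903 is composite.
Base 627: x_0 = 627^451 mod 903 = 60. x_0 ∉ {1, 902} and s = 1, so 627 is a Miller–Rabin witness and 903 is composite.
The smallest witness among the given bases is 11.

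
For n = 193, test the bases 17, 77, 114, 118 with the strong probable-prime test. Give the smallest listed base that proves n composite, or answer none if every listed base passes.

none

n − 1 = 192 = 2^6 · 3, so s = 6 and d = 3.
Base 17: x_0 = 17^3 mod 193 = 88. x_0 is neither 1 nor 192, so continue squaring. x_1 = 88^2 mod 193 = 24. x_2 = 24^2 mod 193 = 190. x_3 = 190^2 mod 193 = 9. x_4 = 9^2 mod 193 = 81. x_5 = 81^2 mod 193 = 192. x_5 ≡ −1, so 17 is not a witness.
Base 77: x_0 = 77^3 mod 193 = 88. x_0 is neither 1 nor 192, so continue squaring. x_1 = 88^2 mod 193 = 24. x_2 = 24^2 mod 193 = 190. x_3 = 190^2 mod 193 = 9. x_4 = 9^2 mod 193 = 81. x_5 = 81^2 mod 193 = 192. x_5 ≡ −1, so 77 is not a witness.
Base 114: x_0 = 114^3 mod 193 = 76. x_0 is neither 1 nor 192, so continue squaring. x_1 = 76^2 mod 193 = 179. x_2 = 179^2 mod 193 = 3. x_3 = 3^2 mod 193 = 9. x_4 = 9^2 mod 193 = 81. x_5 = 81^2 mod 193 = 192. x_5 ≡ −1, so 114 is not a witness.
Base 118: x_0 = 118^3 mod 193 = 23. x_0 is neither 1 nor 192, so continue squaring. x_1 = 23^2 mod 193 = 143. x_2 = 143^2 mod 193 = 184. x_3 = 184^2 mod 193 = 81. x_4 = 81^2 mod 193 = 192. x_4 ≡ −1, so 118 is not a witness.
No listed base is a witness for 193.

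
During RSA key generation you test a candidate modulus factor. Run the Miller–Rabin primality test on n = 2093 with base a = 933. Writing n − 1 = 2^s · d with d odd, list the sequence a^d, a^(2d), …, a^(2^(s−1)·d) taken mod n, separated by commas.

1570, 1439

n − 1 = 2092 = 2^2 · 523, so s = 2 and d = 523.
x_0 = 933^523 mod 2093 = 1570.
x_1 = 1570^2 mod 2093 = 1439.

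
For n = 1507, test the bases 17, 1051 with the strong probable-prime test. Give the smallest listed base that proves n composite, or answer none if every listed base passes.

n − 1 = 1506 = 2^1 · 753, so s = 1 and d = 753.
Base 17: x_0 = 17^753 mod 1507 = 1085. x_0 ∉ {1, 1506} and s = 1, so 17 is a Miller–Rabin witness and 1507 is composite.
Base 1051: x_0 = 1051^753 mod 1507 = 359. x_0 ∉ {1, 1506} and s = 1, so 1051 is a Miller–Rabin witness and 1507 is composite.
The smallest witness among the given bases is 17.

17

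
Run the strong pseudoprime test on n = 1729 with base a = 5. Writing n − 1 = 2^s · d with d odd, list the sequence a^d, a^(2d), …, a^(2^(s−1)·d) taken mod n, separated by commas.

1217, 1065, 1, 1, 1, 1

n − 1 = 1728 = 2^6 · 27, so s = 6 and d = 27.
x_0 = 5^27 mod 1729 = 1217.
x_1 = 1217^2 mod 1729 = 1065.
x_2 = 1065^2 mod 1729 = 1.
x_3 = 1^2 mod 1729 = 1.
x_4 = 1^2 mod 1729 = 1.
x_5 = 1^2 mod 1729 = 1.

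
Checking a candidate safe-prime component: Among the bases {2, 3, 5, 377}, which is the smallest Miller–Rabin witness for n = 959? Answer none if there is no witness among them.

2

n − 1 = 958 = 2^1 · 479, so s = 1 and d = 479.
Base 2: x_0 = 2^479 mod 959 = 830. x_0 ∉ {1, 958} and s = 1, so 2 is a Miller–Rabin witness and 959 is composite.
Base 3: x_0 = 3^479 mod 959 = 110. x_0 ∉ {1, 958} and s = 1, so 3 is a Miller–Rabin witness and 959 is composite.
Base 5: x_0 = 5^479 mod 959 = 423. x_0 ∉ {1, 958} and s = 1, so 5 is a Miller–Rabin witness and 959 is composite.
Base 377: x_0 = 377^479 mod 959 = 426. x_0 ∉ {1, 958} and s = 1, so 377 is a Miller–Rabin witness and 959 is composite.
The smallest witness among the given bases is 2.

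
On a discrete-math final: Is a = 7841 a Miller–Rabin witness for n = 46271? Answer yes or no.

n − 1 = 46270 = 2^1 · 23135, so s = 1 and d = 23135.
x_0 = 7841^23135 mod 46271 = 46270.
x_0 = 46270 ≡ −1, so 7841 is not a witness.

no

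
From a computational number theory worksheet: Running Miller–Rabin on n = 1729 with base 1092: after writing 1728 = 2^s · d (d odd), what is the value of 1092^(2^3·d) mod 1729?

1274

n − 1 = 1728 = 2^6 · 27, so s = 6 and d = 27.
x_0 = 1092^27 mod 1729 = 1274.
x_1 = 1274^2 mod 1729 = 1274.
x_2 = 1274^2 mod 1729 = 1274.
x_3 = 1274^2 mod 1729 = 1274.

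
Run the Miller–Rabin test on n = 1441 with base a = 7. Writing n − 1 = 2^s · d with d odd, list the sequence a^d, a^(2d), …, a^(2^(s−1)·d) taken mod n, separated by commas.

1110, 45, 584, 980, 694

n − 1 = 1440 = 2^5 · 45, so s = 5 and d = 45.
x_0 = 7^45 mod 1441 = 1110.
x_1 = 1110^2 mod 1441 = 45.
x_2 = 45^2 mod 1441 = 584.
x_3 = 584^2 mod 1441 = 980.
x_4 = 980^2 mod 1441 = 694.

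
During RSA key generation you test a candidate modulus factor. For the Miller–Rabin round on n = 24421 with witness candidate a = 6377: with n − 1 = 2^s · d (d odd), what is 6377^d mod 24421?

24200

n − 1 = 24420 = 2^2 · 6105, so s = 2 and d = 6105.
6377^6105 mod 24421 = 24200.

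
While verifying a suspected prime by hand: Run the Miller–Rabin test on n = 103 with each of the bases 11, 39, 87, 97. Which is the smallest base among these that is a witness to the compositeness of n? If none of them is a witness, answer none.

n − 1 = 102 = 2^1 · 51, so s = 1 and d = 51.
Base 11: x_0 = 11^51 mod 103 = 102. x_0 = 102 ≡ −1, so 11 is not a witness.
Base 39: x_0 = 39^51 mod 103 = 102. x_0 = 102 ≡ −1, so 39 is not a witness.
Base 87: x_0 = 87^51 mod 103 = 102. x_0 = 102 ≡ −1, so 87 is not a witness.
Base 97: x_0 = 97^51 mod 103 = 1. x_0 = 1, so 97 is not a witness.
No listed base is a witness for 103.

none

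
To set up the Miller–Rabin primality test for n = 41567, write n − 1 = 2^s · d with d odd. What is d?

Halving: 41566 → 20783; 20783 is odd.
So 41566 = 2^1 · 20783.

20783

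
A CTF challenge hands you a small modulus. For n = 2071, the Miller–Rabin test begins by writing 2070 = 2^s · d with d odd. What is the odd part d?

Halving: 2070 → 1035; 1035 is odd.
So 2070 = 2^1 · 1035.

1035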